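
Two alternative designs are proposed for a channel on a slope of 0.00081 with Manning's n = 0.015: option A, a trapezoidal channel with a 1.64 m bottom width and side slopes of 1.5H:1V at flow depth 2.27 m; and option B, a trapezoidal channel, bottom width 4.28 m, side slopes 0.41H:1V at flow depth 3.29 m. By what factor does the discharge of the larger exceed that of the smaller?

2.02

Channel A: With bottom width b = 1.64 m and side slope z = 1.5: A = (b + zy)y = (1.64 + 1.5×2.27)×2.27 = 11.45 m²; P = b + 2y√(1+z²) = 1.64 + 2×2.27×1.803 = 9.825 m. Hydraulic radius R = A/P = 11.45/9.825 = 1.166 m. Q_A = (1/0.015)·11.45·1.166^(2/3)·√0.00081 = 24.07 m³/s.
Channel B: With bottom width b = 4.28 m and side slope z = 0.41: A = (b + zy)y = (4.28 + 0.41×3.29)×3.29 = 18.52 m²; P = b + 2y√(1+z²) = 4.28 + 2×3.29×1.081 = 11.39 m. Hydraulic radius R = A/P = 18.52/11.39 = 1.626 m. Q_B = (1/0.015)·18.52·1.626^(2/3)·√0.00081 = 48.58 m³/s.
The larger discharge is 48.58 m³/s and the smaller is 24.07 m³/s; the ratio is 2.02.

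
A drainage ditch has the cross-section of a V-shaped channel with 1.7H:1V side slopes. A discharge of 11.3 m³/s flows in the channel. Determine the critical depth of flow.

y_c = 1.55 m

At critical depth, Q² T / (g A³) = 1, i.e. A³/T = Q²/g = 11.3²/9.81 = 13.02.
Try y = 1.98 m: A³/T = 43.97 — high.
Try y = 1.35 m: A³/T = 6.479 — low.
Try y = 1.55 m: A³/T = 12.93 — matches.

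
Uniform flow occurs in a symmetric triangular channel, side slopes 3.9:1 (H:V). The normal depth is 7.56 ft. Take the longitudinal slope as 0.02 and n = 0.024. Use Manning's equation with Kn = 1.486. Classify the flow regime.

For a triangular section with side slope z = 3.9: A = zy² = 3.9×7.56² = 222.9 ft²; P = 2y√(1+z²) = 2×7.56×4.026 = 60.88 ft.
Hydraulic radius R = A/P = 222.9/60.88 = 3.662 ft.
V = (1.486/n) R^(2/3) √S = (1.486/0.024) × 3.662^(2/3) × √0.02 = 20.8 ft/s. Hydraulic depth D_h = A/T = 222.9/58.97 = 3.78 ft.
Froude number Fr = V/√(g·D_h) = 20.8/√(32.2×3.78) = 1.89, which is greater than 1, so the flow is supercritical.

supercritical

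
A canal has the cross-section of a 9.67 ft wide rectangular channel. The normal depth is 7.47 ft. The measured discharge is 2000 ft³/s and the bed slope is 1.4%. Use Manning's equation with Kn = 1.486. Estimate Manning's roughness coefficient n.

n = 0.013

Flow area A = b·y = 9.67 × 7.47 = 72.23 ft². Wetted perimeter P = b + 2y = 9.67 + 2×7.47 = 24.61 ft.
Hydraulic radius R = A/P = 72.23/24.61 = 2.935 ft.
Rearranging Manning's equation: n = (1.486/Q) A R^(2/3) S^(1/2) = (1.486/2000) × 72.23 × 2.935^(2/3) × √0.014 = 0.013.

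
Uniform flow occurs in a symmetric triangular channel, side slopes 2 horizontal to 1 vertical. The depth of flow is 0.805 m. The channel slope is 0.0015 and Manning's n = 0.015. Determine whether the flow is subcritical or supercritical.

For a triangular section with side slope z = 2: A = zy² = 2×0.805² = 1.296 m²; P = 2y√(1+z²) = 2×0.805×2.236 = 3.6 m.
Hydraulic radius R = A/P = 1.296/3.6 = 0.36 m.
V = (1/n) R^(2/3) √S = (1/0.015) × 0.36^(2/3) × √0.0015 = 1.307 m/s. Hydraulic depth D_h = A/T = 1.296/3.22 = 0.4025 m.
Froude number Fr = V/√(g·D_h) = 1.307/√(9.81×0.4025) = 0.658, which is less than 1, so the flow is subcritical.

subcritical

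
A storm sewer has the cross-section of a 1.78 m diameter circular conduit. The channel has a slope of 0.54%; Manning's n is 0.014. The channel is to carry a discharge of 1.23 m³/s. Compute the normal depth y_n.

y_n = 0.484 m

Manning's equation rearranged: A R^(2/3) = nQ / (1·√S) = 0.014 × 1.23 / (√0.0054) = 0.2343.
At y = 0.353 m: A R^(2/3) = 0.1249 — short.
At y = 0.552 m: A R^(2/3) = 0.3028 — over.
At y = 0.484 m: A R^(2/3) = 0.2345 — ≈ 0.2343.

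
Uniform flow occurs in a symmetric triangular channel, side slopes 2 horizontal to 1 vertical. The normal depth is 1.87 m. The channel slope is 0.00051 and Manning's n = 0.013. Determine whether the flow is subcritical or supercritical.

For a triangular section with side slope z = 2: A = zy² = 2×1.87² = 6.994 m²; P = 2y√(1+z²) = 2×1.87×2.236 = 8.363 m.
Hydraulic radius R = A/P = 6.994/8.363 = 0.8363 m.
V = (1/n) R^(2/3) √S = (1/0.013) × 0.8363^(2/3) × √0.00051 = 1.542 m/s. Hydraulic depth D_h = A/T = 6.994/7.48 = 0.935 m.
Froude number Fr = V/√(g·D_h) = 1.542/√(9.81×0.935) = 0.509, which is less than 1, so the flow is subcritical.

subcritical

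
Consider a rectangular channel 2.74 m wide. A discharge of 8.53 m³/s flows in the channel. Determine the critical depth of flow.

y_c = 0.996 m

For a rectangular channel, critical depth y_c = (q²/g)^(1/3) where q = Q/b = 8.53/2.74 = 3.113 m²/s.
So y_c = (3.113²/9.81)^(1/3) = 0.996 m.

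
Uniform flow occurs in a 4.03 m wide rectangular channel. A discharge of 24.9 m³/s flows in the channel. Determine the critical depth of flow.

For a rectangular channel, critical depth y_c = (q²/g)^(1/3) where q = Q/b = 24.9/4.03 = 6.179 m²/s.
So y_c = (6.179²/9.81)^(1/3) = 1.57 m.

y_c = 1.57 m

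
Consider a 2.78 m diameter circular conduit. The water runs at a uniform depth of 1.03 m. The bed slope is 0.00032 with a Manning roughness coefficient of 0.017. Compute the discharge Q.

Q = 1.47 m³/s

For a circular section of diameter D = 2.78 m at depth y = 1.03 m, the central angle is θ = 2 arccos(1 − 2y/D) = 2.618 rad. Then A = (D²/8)(θ − sin θ) = 2.045 m² and P = Dθ/2 = 3.639 m.
Hydraulic radius R = A/P = 2.045/3.639 = 0.5622 m.
Manning's equation: Q = (1/n) A R^(2/3) S^(1/2) = (1/0.017) × 2.045 × 0.5622^(2/3) × 0.00032^(1/2) = 1.47 m³/s.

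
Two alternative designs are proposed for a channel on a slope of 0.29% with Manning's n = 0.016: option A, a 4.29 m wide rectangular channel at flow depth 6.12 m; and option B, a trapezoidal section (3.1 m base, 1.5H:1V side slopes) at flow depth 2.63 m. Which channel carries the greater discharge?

Channel A: Flow area A = b·y = 4.29 × 6.12 = 26.25 m². Wetted perimeter P = b + 2y = 4.29 + 2×6.12 = 16.53 m. Hydraulic radius R = A/P = 26.25/16.53 = 1.588 m. Q_A = (1/0.016)·26.25·1.588^(2/3)·√0.0029 = 120.3 m³/s.
Channel B: With bottom width b = 3.1 m and side slope z = 1.5: A = (b + zy)y = (3.1 + 1.5×2.63)×2.63 = 18.53 m²; P = b + 2y√(1+z²) = 3.1 + 2×2.63×1.803 = 12.58 m. Hydraulic radius R = A/P = 18.53/12.58 = 1.473 m. Q_B = (1/0.016)·18.53·1.473^(2/3)·√0.0029 = 80.72 m³/s.
Q_A = 120.3 m³/s vs Q_B = 80.72 m³/s, so channel A carries more.

channel A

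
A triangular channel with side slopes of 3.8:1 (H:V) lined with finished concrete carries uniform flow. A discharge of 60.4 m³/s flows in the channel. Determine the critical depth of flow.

y_c = 2.2 m

At critical depth, Q² T / (g A³) = 1, i.e. A³/T = Q²/g = 60.4²/9.81 = 371.9.
At y = 2.51 m: A³/T = 719.3 — too large.
At y = 1.93 m: A³/T = 193.3 — too small.
At y = 2.2 m: A³/T = 372.1 — ≈ 371.9.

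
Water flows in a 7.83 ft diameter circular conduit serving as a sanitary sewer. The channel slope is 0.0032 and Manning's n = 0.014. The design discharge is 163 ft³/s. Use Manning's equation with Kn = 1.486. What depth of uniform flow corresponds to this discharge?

Manning's equation rearranged: A R^(2/3) = nQ / (1.486·√S) = 0.014 × 163 / (1.486 × √0.0032) = 27.15.
At y = 2.9 ft: A R^(2/3) = 22.03 — short.
At y = 3.25 ft: A R^(2/3) = 27.16 — close enough.

y_n = 3.25 ft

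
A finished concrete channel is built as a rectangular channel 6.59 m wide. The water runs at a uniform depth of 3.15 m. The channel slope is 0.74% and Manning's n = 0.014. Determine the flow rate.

Flow area A = b·y = 6.59 × 3.15 = 20.76 m². Wetted perimeter P = b + 2y = 6.59 + 2×3.15 = 12.89 m.
Hydraulic radius R = A/P = 20.76/12.89 = 1.61 m.
Manning's equation: Q = (1/n) A R^(2/3) S^(1/2) = (1/0.014) × 20.76 × 1.61^(2/3) × 0.0074^(1/2) = 175 m³/s.

Q = 175 m³/s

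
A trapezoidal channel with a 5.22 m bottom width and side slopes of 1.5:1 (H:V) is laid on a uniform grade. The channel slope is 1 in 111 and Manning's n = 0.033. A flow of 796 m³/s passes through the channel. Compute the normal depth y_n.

y_n = 7.21 m

Manning's equation rearranged: A R^(2/3) = nQ / (1·√S) = 0.033 × 796 / (√0.009009) = 276.8.
Trying y = 6.26 m: A R^(2/3) = 202.4 — low.
Trying y = 7.21 m: A R^(2/3) = 276.8 — ≈ 276.8.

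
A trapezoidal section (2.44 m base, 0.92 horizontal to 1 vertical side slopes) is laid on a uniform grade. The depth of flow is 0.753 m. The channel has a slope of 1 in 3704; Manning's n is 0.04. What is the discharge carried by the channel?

Q = 0.631 m³/s

With bottom width b = 2.44 m and side slope z = 0.92: A = (b + zy)y = (2.44 + 0.92×0.753)×0.753 = 2.359 m²; P = b + 2y√(1+z²) = 2.44 + 2×0.753×1.359 = 4.486 m.
Hydraulic radius R = A/P = 2.359/4.486 = 0.5258 m.
Manning's equation: Q = (1/n) A R^(2/3) S^(1/2) = (1/0.04) × 2.359 × 0.5258^(2/3) × 0.00027^(1/2) = 0.631 m³/s.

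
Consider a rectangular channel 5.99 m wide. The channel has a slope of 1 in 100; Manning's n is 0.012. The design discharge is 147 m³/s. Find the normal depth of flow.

Manning's equation rearranged: A R^(2/3) = nQ / (1·√S) = 0.012 × 147 / (√0.01) = 17.64.
Try y = 2.17 m: A R^(2/3) = 15.15 — low.
Try y = 2.42 m: A R^(2/3) = 17.61 — matches.

y_n = 2.42 m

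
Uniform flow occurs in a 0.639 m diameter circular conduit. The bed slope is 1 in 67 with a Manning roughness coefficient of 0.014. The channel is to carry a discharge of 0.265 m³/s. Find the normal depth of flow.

Manning's equation rearranged: A R^(2/3) = nQ / (1·√S) = 0.014 × 0.265 / (√0.01493) = 0.03037.
At y = 0.275 m: A R^(2/3) = 0.03632 — high.
At y = 0.21 m: A R^(2/3) = 0.02203 — low.
At y = 0.249 m: A R^(2/3) = 0.03033 — ≈ 0.03037.

y_n = 0.249 m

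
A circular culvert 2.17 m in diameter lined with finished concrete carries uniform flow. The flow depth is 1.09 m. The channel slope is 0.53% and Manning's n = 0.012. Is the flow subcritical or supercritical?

supercritical

For a circular section of diameter D = 2.17 m at depth y = 1.09 m, the central angle is θ = 2 arccos(1 − 2y/D) = 3.151 rad. Then A = (D²/8)(θ − sin θ) = 1.86 m² and P = Dθ/2 = 3.419 m.
Hydraulic radius R = A/P = 1.86/3.419 = 0.5441 m.
V = (1/n) R^(2/3) √S = (1/0.012) × 0.5441^(2/3) × √0.0053 = 4.043 m/s. Hydraulic depth D_h = A/T = 1.86/2.17 = 0.8572 m.
Froude number Fr = V/√(g·D_h) = 4.043/√(9.81×0.8572) = 1.39, which is greater than 1, so the flow is supercritical.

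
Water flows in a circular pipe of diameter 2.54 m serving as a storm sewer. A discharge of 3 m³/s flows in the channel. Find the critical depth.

y_c = 0.766 m

At critical depth, Q² T / (g A³) = 1, i.e. A³/T = Q²/g = 3²/9.81 = 0.9174.
At y = 0.667 m: A³/T = 0.5352 — low.
At y = 0.766 m: A³/T = 0.9161 — matches.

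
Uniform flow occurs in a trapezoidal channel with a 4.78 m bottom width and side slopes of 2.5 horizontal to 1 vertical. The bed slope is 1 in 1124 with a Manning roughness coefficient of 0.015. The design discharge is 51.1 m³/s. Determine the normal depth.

y_n = 2.12 m

Manning's equation rearranged: A R^(2/3) = nQ / (1·√S) = 0.015 × 51.1 / (√0.0008897) = 25.7.
Try y = 2.51 m: A R^(2/3) = 36.63 — high.
Try y = 1.85 m: A R^(2/3) = 19.43 — low.
Try y = 2.12 m: A R^(2/3) = 25.71 — ≈ 25.7.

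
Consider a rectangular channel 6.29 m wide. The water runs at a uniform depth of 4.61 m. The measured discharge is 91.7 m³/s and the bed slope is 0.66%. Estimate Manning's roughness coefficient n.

Flow area A = b·y = 6.29 × 4.61 = 29 m². Wetted perimeter P = b + 2y = 6.29 + 2×4.61 = 15.51 m.
Hydraulic radius R = A/P = 29/15.51 = 1.87 m.
Rearranging Manning's equation: n = (1/Q) A R^(2/3) S^(1/2) = (1/91.7) × 29 × 1.87^(2/3) × √0.0066 = 0.039.

n = 0.039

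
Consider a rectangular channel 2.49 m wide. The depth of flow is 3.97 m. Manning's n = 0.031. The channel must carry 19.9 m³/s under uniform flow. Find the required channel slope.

S = 0.00418

Flow area A = b·y = 2.49 × 3.97 = 9.885 m². Wetted perimeter P = b + 2y = 2.49 + 2×3.97 = 10.43 m.
Hydraulic radius R = A/P = 9.885/10.43 = 0.9478 m.
From Manning's equation, S = [nQ / (1 A R^(2/3))]² = [0.031 × 19.9 / (1 × 9.885 × 0.9478^(2/3))]² = 0.00418.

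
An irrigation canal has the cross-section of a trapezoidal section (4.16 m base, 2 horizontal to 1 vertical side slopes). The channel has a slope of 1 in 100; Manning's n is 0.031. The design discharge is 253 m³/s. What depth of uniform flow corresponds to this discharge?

y_n = 3.91 m

Manning's equation rearranged: A R^(2/3) = nQ / (1·√S) = 0.031 × 253 / (√0.01) = 78.43.
At y = 2.99 m: A R^(2/3) = 43.68 — short.
At y = 4.74 m: A R^(2/3) = 120.7 — over.
At y = 3.91 m: A R^(2/3) = 78.37 — ≈ 78.43.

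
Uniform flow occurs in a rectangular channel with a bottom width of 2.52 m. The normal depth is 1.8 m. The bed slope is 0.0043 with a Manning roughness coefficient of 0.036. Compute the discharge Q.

Flow area A = b·y = 2.52 × 1.8 = 4.536 m². Wetted perimeter P = b + 2y = 2.52 + 2×1.8 = 6.12 m.
Hydraulic radius R = A/P = 4.536/6.12 = 0.7412 m.
Manning's equation: Q = (1/n) A R^(2/3) S^(1/2) = (1/0.036) × 4.536 × 0.7412^(2/3) × 0.0043^(1/2) = 6.77 m³/s.

Q = 6.77 m³/s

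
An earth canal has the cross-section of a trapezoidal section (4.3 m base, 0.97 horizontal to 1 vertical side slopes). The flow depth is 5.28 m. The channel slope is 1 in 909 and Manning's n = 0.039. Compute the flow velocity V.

V = 1.61 m/s

With bottom width b = 4.3 m and side slope z = 0.97: A = (b + zy)y = (4.3 + 0.97×5.28)×5.28 = 49.75 m²; P = b + 2y√(1+z²) = 4.3 + 2×5.28×1.393 = 19.01 m.
Hydraulic radius R = A/P = 49.75/19.01 = 2.617 m.
From Manning's equation, V = (1/n) R^(2/3) S^(1/2) = (1/0.039) × 2.617^(2/3) × 0.0011^(1/2) = 1.61 m/s.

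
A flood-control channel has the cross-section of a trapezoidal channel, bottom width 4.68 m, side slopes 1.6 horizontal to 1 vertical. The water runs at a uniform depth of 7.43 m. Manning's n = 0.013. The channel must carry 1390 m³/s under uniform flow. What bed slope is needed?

With bottom width b = 4.68 m and side slope z = 1.6: A = (b + zy)y = (4.68 + 1.6×7.43)×7.43 = 123.1 m²; P = b + 2y√(1+z²) = 4.68 + 2×7.43×1.887 = 32.72 m.
Hydraulic radius R = A/P = 123.1/32.72 = 3.762 m.
From Manning's equation, S = [nQ / (1 A R^(2/3))]² = [0.013 × 1390 / (1 × 123.1 × 3.762^(2/3))]² = 0.00368.

S = 0.00368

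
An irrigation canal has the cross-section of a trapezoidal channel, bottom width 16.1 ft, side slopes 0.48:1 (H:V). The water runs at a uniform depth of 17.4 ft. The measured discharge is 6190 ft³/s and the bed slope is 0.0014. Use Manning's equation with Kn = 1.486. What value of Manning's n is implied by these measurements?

n = 0.015

With bottom width b = 16.1 ft and side slope z = 0.48: A = (b + zy)y = (16.1 + 0.48×17.4)×17.4 = 425.5 ft²; P = b + 2y√(1+z²) = 16.1 + 2×17.4×1.109 = 54.7 ft.
Hydraulic radius R = A/P = 425.5/54.7 = 7.778 ft.
Rearranging Manning's equation: n = (1.486/Q) A R^(2/3) S^(1/2) = (1.486/6190) × 425.5 × 7.778^(2/3) × √0.0014 = 0.015.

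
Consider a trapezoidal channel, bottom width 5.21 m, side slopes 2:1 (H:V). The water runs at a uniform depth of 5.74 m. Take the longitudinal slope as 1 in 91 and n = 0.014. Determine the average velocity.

With bottom width b = 5.21 m and side slope z = 2: A = (b + zy)y = (5.21 + 2×5.74)×5.74 = 95.8 m²; P = b + 2y√(1+z²) = 5.21 + 2×5.74×2.236 = 30.88 m.
Hydraulic radius R = A/P = 95.8/30.88 = 3.102 m.
From Manning's equation, V = (1/n) R^(2/3) S^(1/2) = (1/0.014) × 3.102^(2/3) × 0.01099^(1/2) = 15.9 m/s.

V = 15.9 m/s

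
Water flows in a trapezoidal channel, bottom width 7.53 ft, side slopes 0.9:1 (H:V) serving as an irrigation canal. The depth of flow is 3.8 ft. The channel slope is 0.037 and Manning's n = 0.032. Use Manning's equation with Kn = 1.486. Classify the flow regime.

supercritical

With bottom width b = 7.53 ft and side slope z = 0.9: A = (b + zy)y = (7.53 + 0.9×3.8)×3.8 = 41.61 ft²; P = b + 2y√(1+z²) = 7.53 + 2×3.8×1.345 = 17.75 ft.
Hydraulic radius R = A/P = 41.61/17.75 = 2.344 ft.
V = (1.486/n) R^(2/3) √S = (1.486/0.032) × 2.344^(2/3) × √0.037 = 15.76 ft/s. Hydraulic depth D_h = A/T = 41.61/14.37 = 2.896 ft.
Froude number Fr = V/√(g·D_h) = 15.76/√(32.2×2.896) = 1.63, which is greater than 1, so the flow is supercritical.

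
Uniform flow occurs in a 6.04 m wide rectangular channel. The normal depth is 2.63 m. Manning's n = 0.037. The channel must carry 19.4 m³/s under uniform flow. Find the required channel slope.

Flow area A = b·y = 6.04 × 2.63 = 15.89 m². Wetted perimeter P = b + 2y = 6.04 + 2×2.63 = 11.3 m.
Hydraulic radius R = A/P = 15.89/11.3 = 1.406 m.
From Manning's equation, S = [nQ / (1 A R^(2/3))]² = [0.037 × 19.4 / (1 × 15.89 × 1.406^(2/3))]² = 0.0013.

S = 0.0013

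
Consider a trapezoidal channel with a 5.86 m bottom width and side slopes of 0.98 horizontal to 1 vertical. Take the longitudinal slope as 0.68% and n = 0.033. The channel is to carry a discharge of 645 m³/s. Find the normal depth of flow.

Manning's equation rearranged: A R^(2/3) = nQ / (1·√S) = 0.033 × 645 / (√0.0068) = 258.1.
Try y = 9.09 m: A R^(2/3) = 354.3 — over.
Try y = 6.04 m: A R^(2/3) = 152 — short.
Try y = 7.82 m: A R^(2/3) = 258 — matches.

y_n = 7.82 m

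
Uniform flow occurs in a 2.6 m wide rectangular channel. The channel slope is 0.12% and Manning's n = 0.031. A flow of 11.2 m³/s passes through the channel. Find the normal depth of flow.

Manning's equation rearranged: A R^(2/3) = nQ / (1·√S) = 0.031 × 11.2 / (√0.0012) = 10.02.
Trying y = 2.92 m: A R^(2/3) = 7.075 — short.
Trying y = 4.39 m: A R^(2/3) = 11.44 — over.
Trying y = 3.92 m: A R^(2/3) = 10.03 — close enough.

y_n = 3.92 m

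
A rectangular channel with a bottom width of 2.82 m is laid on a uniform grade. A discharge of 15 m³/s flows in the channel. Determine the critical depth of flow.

For a rectangular channel, critical depth y_c = (q²/g)^(1/3) where q = Q/b = 15/2.82 = 5.319 m²/s.
So y_c = (5.319²/9.81)^(1/3) = 1.42 m.

y_c = 1.42 m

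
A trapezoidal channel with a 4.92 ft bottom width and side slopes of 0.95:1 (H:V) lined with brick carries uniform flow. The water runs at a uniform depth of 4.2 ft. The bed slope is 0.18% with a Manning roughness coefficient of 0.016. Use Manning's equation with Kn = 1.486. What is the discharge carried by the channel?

With bottom width b = 4.92 ft and side slope z = 0.95: A = (b + zy)y = (4.92 + 0.95×4.2)×4.2 = 37.42 ft²; P = b + 2y√(1+z²) = 4.92 + 2×4.2×1.379 = 16.51 ft.
Hydraulic radius R = A/P = 37.42/16.51 = 2.267 ft.
Manning's equation: Q = (1.486/n) A R^(2/3) S^(1/2) = (1.486/0.016) × 37.42 × 2.267^(2/3) × 0.0018^(1/2) = 254 ft³/s.

Q = 254 ft³/s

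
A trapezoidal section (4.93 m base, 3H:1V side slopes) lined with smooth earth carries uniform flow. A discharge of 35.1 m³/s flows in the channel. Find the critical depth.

At critical depth, Q² T / (g A³) = 1, i.e. A³/T = Q²/g = 35.1²/9.81 = 125.6.
Try y = 1.16 m: A³/T = 78.09 — short.
Try y = 1.48 m: A³/T = 193.1 — over.
Try y = 1.32 m: A³/T = 125.8 — ≈ 125.6.

y_c = 1.32 m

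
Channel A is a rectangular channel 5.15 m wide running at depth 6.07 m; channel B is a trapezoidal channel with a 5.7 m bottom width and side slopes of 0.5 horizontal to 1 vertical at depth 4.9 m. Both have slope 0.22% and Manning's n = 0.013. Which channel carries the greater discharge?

channel B

Channel A: Flow area A = b·y = 5.15 × 6.07 = 31.26 m². Wetted perimeter P = b + 2y = 5.15 + 2×6.07 = 17.29 m. Hydraulic radius R = A/P = 31.26/17.29 = 1.808 m. Q_A = (1/0.013)·31.26·1.808^(2/3)·√0.0022 = 167.4 m³/s.
Channel B: With bottom width b = 5.7 m and side slope z = 0.5: A = (b + zy)y = (5.7 + 0.5×4.9)×4.9 = 39.94 m²; P = b + 2y√(1+z²) = 5.7 + 2×4.9×1.118 = 16.66 m. Hydraulic radius R = A/P = 39.94/16.66 = 2.398 m. Q_B = (1/0.013)·39.94·2.398^(2/3)·√0.0022 = 258.1 m³/s.
Q_A = 167.4 m³/s vs Q_B = 258.1 m³/s, so channel B carries more.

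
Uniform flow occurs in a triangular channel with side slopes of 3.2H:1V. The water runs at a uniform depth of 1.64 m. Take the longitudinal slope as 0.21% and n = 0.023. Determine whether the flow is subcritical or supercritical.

For a triangular section with side slope z = 3.2: A = zy² = 3.2×1.64² = 8.607 m²; P = 2y√(1+z²) = 2×1.64×3.353 = 11 m.
Hydraulic radius R = A/P = 8.607/11 = 0.7827 m.
V = (1/n) R^(2/3) √S = (1/0.023) × 0.7827^(2/3) × √0.0021 = 1.692 m/s. Hydraulic depth D_h = A/T = 8.607/10.5 = 0.82 m.
Froude number Fr = V/√(g·D_h) = 1.692/√(9.81×0.82) = 0.597, which is less than 1, so the flow is subcritical.

subcritical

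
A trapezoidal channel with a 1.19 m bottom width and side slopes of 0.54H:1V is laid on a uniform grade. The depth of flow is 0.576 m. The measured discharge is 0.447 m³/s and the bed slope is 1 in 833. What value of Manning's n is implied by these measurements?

n = 0.033

With bottom width b = 1.19 m and side slope z = 0.54: A = (b + zy)y = (1.19 + 0.54×0.576)×0.576 = 0.8646 m²; P = b + 2y√(1+z²) = 1.19 + 2×0.576×1.136 = 2.499 m.
Hydraulic radius R = A/P = 0.8646/2.499 = 0.3459 m.
Rearranging Manning's equation: n = (1/Q) A R^(2/3) S^(1/2) = (1/0.447) × 0.8646 × 0.3459^(2/3) × √0.0012 = 0.033.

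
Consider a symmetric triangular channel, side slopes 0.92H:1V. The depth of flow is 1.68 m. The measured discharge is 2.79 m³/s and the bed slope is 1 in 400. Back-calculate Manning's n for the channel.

For a triangular section with side slope z = 0.92: A = zy² = 0.92×1.68² = 2.597 m²; P = 2y√(1+z²) = 2×1.68×1.359 = 4.566 m.
Hydraulic radius R = A/P = 2.597/4.566 = 0.5687 m.
Rearranging Manning's equation: n = (1/Q) A R^(2/3) S^(1/2) = (1/2.79) × 2.597 × 0.5687^(2/3) × √0.0025 = 0.0319.

n = 0.0319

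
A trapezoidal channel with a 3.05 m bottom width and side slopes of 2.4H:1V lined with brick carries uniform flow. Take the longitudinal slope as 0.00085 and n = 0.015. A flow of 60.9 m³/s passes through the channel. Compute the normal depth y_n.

Manning's equation rearranged: A R^(2/3) = nQ / (1·√S) = 0.015 × 60.9 / (√0.00085) = 31.33.
Try y = 3.19 m: A R^(2/3) = 49.39 — too large.
Try y = 2.13 m: A R^(2/3) = 19.97 — too small.
Try y = 2.61 m: A R^(2/3) = 31.32 — close enough.

y_n = 2.61 m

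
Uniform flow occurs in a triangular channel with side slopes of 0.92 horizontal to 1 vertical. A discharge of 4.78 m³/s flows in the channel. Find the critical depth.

y_c = 1.41 m

At critical depth, Q² T / (g A³) = 1, i.e. A³/T = Q²/g = 4.78²/9.81 = 2.329.
Trying y = 1.05 m: A³/T = 0.5401 — too small.
Trying y = 1.7 m: A³/T = 6.009 — too large.
Trying y = 1.41 m: A³/T = 2.359 — matches.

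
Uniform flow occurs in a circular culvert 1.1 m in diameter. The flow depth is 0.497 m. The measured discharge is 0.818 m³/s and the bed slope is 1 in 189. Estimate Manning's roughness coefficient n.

n = 0.015

For a circular section of diameter D = 1.1 m at depth y = 0.497 m, the central angle is θ = 2 arccos(1 − 2y/D) = 2.949 rad. Then A = (D²/8)(θ − sin θ) = 0.417 m² and P = Dθ/2 = 1.622 m.
Hydraulic radius R = A/P = 0.417/1.622 = 0.2571 m.
Rearranging Manning's equation: n = (1/Q) A R^(2/3) S^(1/2) = (1/0.818) × 0.417 × 0.2571^(2/3) × √0.005291 = 0.015.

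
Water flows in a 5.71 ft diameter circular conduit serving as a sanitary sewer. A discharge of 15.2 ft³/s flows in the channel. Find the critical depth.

y_c = 1.03 ft

At critical depth, Q² T / (g A³) = 1, i.e. A³/T = Q²/g = 15.2²/32.2 = 7.175.
At y = 0.705 ft: A³/T = 1.59 — short.
At y = 1.13 ft: A³/T = 10.18 — over.
At y = 1.03 ft: A³/T = 7.078 — matches.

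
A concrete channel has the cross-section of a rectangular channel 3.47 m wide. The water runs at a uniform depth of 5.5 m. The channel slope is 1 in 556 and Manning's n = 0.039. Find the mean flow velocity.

V = 1.31 m/s

Flow area A = b·y = 3.47 × 5.5 = 19.09 m². Wetted perimeter P = b + 2y = 3.47 + 2×5.5 = 14.47 m.
Hydraulic radius R = A/P = 19.09/14.47 = 1.319 m.
From Manning's equation, V = (1/n) R^(2/3) S^(1/2) = (1/0.039) × 1.319^(2/3) × 0.001799^(1/2) = 1.31 m/s.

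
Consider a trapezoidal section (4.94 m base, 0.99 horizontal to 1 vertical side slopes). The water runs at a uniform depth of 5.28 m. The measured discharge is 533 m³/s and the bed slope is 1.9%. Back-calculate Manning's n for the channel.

With bottom width b = 4.94 m and side slope z = 0.99: A = (b + zy)y = (4.94 + 0.99×5.28)×5.28 = 53.68 m²; P = b + 2y√(1+z²) = 4.94 + 2×5.28×1.407 = 19.8 m.
Hydraulic radius R = A/P = 53.68/19.8 = 2.711 m.
Rearranging Manning's equation: n = (1/Q) A R^(2/3) S^(1/2) = (1/533) × 53.68 × 2.711^(2/3) × √0.019 = 0.027.

n = 0.027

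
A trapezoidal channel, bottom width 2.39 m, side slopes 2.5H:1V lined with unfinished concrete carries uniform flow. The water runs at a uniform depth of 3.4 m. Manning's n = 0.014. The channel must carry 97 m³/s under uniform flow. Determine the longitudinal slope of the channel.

S = 0.00062

With bottom width b = 2.39 m and side slope z = 2.5: A = (b + zy)y = (2.39 + 2.5×3.4)×3.4 = 37.03 m²; P = b + 2y√(1+z²) = 2.39 + 2×3.4×2.693 = 20.7 m.
Hydraulic radius R = A/P = 37.03/20.7 = 1.789 m.
From Manning's equation, S = [nQ / (1 A R^(2/3))]² = [0.014 × 97 / (1 × 37.03 × 1.789^(2/3))]² = 0.00062.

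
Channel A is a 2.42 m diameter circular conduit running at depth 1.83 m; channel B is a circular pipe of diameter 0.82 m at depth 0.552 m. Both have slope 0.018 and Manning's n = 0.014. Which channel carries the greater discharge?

channel A

Channel A: For a circular section of diameter D = 2.42 m at depth y = 1.83 m, the central angle is θ = 2 arccos(1 − 2y/D) = 4.218 rad. Then A = (D²/8)(θ − sin θ) = 3.732 m² and P = Dθ/2 = 5.103 m. Hydraulic radius R = A/P = 3.732/5.103 = 0.7312 m. Q_A = (1/0.014)·3.732·0.7312^(2/3)·√0.018 = 29.03 m³/s.
Channel B: For a circular section of diameter D = 0.82 m at depth y = 0.552 m, the central angle is θ = 2 arccos(1 − 2y/D) = 3.849 rad. Then A = (D²/8)(θ − sin θ) = 0.3781 m² and P = Dθ/2 = 1.578 m. Hydraulic radius R = A/P = 0.3781/1.578 = 0.2396 m. Q_B = (1/0.014)·0.3781·0.2396^(2/3)·√0.018 = 1.398 m³/s.
Q_A = 29.03 m³/s vs Q_B = 1.398 m³/s, so channel A carries more.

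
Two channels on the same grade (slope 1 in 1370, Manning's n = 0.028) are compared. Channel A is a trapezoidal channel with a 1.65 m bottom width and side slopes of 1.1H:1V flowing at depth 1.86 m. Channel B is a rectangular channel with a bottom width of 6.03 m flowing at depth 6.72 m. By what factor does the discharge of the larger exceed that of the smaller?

9.89

Channel A: With bottom width b = 1.65 m and side slope z = 1.1: A = (b + zy)y = (1.65 + 1.1×1.86)×1.86 = 6.875 m²; P = b + 2y√(1+z²) = 1.65 + 2×1.86×1.487 = 7.18 m. Hydraulic radius R = A/P = 6.875/7.18 = 0.9574 m. Q_A = (1/0.028)·6.875·0.9574^(2/3)·√0.0007299 = 6.444 m³/s.
Channel B: Flow area A = b·y = 6.03 × 6.72 = 40.52 m². Wetted perimeter P = b + 2y = 6.03 + 2×6.72 = 19.47 m. Hydraulic radius R = A/P = 40.52/19.47 = 2.081 m. Q_B = (1/0.028)·40.52·2.081^(2/3)·√0.0007299 = 63.74 m³/s.
The larger discharge is 63.74 m³/s and the smaller is 6.444 m³/s; the ratio is 9.89.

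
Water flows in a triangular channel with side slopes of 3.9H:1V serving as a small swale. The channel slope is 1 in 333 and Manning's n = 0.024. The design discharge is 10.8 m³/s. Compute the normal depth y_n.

y_n = 1.29 m

Manning's equation rearranged: A R^(2/3) = nQ / (1·√S) = 0.024 × 10.8 / (√0.003003) = 4.73.
At y = 1.43 m: A R^(2/3) = 6.243 — too large.
At y = 1.13 m: A R^(2/3) = 3.332 — too small.
At y = 1.29 m: A R^(2/3) = 4.743 — ≈ 4.73.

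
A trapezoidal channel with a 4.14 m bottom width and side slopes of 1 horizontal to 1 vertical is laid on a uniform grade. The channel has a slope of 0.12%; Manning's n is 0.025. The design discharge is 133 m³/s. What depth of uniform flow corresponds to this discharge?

y_n = 5.33 m

Manning's equation rearranged: A R^(2/3) = nQ / (1·√S) = 0.025 × 133 / (√0.0012) = 95.98.
Trying y = 3.84 m: A R^(2/3) = 49.33 — low.
Trying y = 5.33 m: A R^(2/3) = 96.09 — matches.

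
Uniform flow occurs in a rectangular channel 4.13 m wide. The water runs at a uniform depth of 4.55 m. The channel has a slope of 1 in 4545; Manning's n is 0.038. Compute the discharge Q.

Flow area A = b·y = 4.13 × 4.55 = 18.79 m². Wetted perimeter P = b + 2y = 4.13 + 2×4.55 = 13.23 m.
Hydraulic radius R = A/P = 18.79/13.23 = 1.42 m.
Manning's equation: Q = (1/n) A R^(2/3) S^(1/2) = (1/0.038) × 18.79 × 1.42^(2/3) × 0.00022^(1/2) = 9.27 m³/s.

Q = 9.27 m³/s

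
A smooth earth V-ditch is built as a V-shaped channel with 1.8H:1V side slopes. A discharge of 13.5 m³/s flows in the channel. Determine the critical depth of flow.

y_c = 1.63 m

At critical depth, Q² T / (g A³) = 1, i.e. A³/T = Q²/g = 13.5²/9.81 = 18.58.
Try y = 1.45 m: A³/T = 10.38 — too small.
Try y = 1.63 m: A³/T = 18.64 — close enough.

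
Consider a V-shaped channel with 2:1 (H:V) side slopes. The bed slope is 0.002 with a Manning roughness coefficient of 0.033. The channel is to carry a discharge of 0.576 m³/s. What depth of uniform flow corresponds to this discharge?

y_n = 0.684 m

Manning's equation rearranged: A R^(2/3) = nQ / (1·√S) = 0.033 × 0.576 / (√0.002) = 0.425.
Try y = 0.854 m: A R^(2/3) = 0.7678 — high.
Try y = 0.518 m: A R^(2/3) = 0.2024 — low.
Try y = 0.684 m: A R^(2/3) = 0.4248 — matches.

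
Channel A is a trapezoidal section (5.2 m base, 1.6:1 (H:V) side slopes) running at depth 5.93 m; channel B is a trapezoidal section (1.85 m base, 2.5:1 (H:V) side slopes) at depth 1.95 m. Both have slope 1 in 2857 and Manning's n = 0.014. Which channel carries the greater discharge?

channel A

Channel A: With bottom width b = 5.2 m and side slope z = 1.6: A = (b + zy)y = (5.2 + 1.6×5.93)×5.93 = 87.1 m²; P = b + 2y√(1+z²) = 5.2 + 2×5.93×1.887 = 27.58 m. Hydraulic radius R = A/P = 87.1/27.58 = 3.158 m. Q_A = (1/0.014)·87.1·3.158^(2/3)·√0.00035 = 250.6 m³/s.
Channel B: With bottom width b = 1.85 m and side slope z = 2.5: A = (b + zy)y = (1.85 + 2.5×1.95)×1.95 = 13.11 m²; P = b + 2y√(1+z²) = 1.85 + 2×1.95×2.693 = 12.35 m. Hydraulic radius R = A/P = 13.11/12.35 = 1.062 m. Q_B = (1/0.014)·13.11·1.062^(2/3)·√0.00035 = 18.24 m³/s.
Q_A = 250.6 m³/s vs Q_B = 18.24 m³/s, so channel A carries more.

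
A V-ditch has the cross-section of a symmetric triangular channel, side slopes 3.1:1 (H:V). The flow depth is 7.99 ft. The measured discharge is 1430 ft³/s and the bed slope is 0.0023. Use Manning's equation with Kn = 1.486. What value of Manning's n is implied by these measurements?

n = 0.024

For a triangular section with side slope z = 3.1: A = zy² = 3.1×7.99² = 197.9 ft²; P = 2y√(1+z²) = 2×7.99×3.257 = 52.05 ft.
Hydraulic radius R = A/P = 197.9/52.05 = 3.802 ft.
Rearranging Manning's equation: n = (1.486/Q) A R^(2/3) S^(1/2) = (1.486/1430) × 197.9 × 3.802^(2/3) × √0.0023 = 0.024.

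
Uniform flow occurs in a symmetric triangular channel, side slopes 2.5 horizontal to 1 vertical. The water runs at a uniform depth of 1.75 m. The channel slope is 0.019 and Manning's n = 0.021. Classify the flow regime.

supercritical

For a triangular section with side slope z = 2.5: A = zy² = 2.5×1.75² = 7.656 m²; P = 2y√(1+z²) = 2×1.75×2.693 = 9.424 m.
Hydraulic radius R = A/P = 7.656/9.424 = 0.8124 m.
V = (1/n) R^(2/3) √S = (1/0.021) × 0.8124^(2/3) × √0.019 = 5.715 m/s. Hydraulic depth D_h = A/T = 7.656/8.75 = 0.875 m.
Froude number Fr = V/√(g·D_h) = 5.715/√(9.81×0.875) = 1.95, which is greater than 1, so the flow is supercritical.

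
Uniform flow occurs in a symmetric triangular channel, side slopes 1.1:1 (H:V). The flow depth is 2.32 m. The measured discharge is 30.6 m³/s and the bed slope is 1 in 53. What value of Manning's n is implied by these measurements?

n = 0.024

For a triangular section with side slope z = 1.1: A = zy² = 1.1×2.32² = 5.921 m²; P = 2y√(1+z²) = 2×2.32×1.487 = 6.898 m.
Hydraulic radius R = A/P = 5.921/6.898 = 0.8583 m.
Rearranging Manning's equation: n = (1/Q) A R^(2/3) S^(1/2) = (1/30.6) × 5.921 × 0.8583^(2/3) × √0.01887 = 0.024.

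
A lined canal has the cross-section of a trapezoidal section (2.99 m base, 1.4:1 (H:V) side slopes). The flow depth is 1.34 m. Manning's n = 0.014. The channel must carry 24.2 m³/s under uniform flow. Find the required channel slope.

With bottom width b = 2.99 m and side slope z = 1.4: A = (b + zy)y = (2.99 + 1.4×1.34)×1.34 = 6.52 m²; P = b + 2y√(1+z²) = 2.99 + 2×1.34×1.72 = 7.601 m.
Hydraulic radius R = A/P = 6.52/7.601 = 0.8579 m.
From Manning's equation, S = [nQ / (1 A R^(2/3))]² = [0.014 × 24.2 / (1 × 6.52 × 0.8579^(2/3))]² = 0.00331.

S = 0.00331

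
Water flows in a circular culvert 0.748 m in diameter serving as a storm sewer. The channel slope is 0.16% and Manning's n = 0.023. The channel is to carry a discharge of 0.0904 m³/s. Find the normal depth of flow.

Manning's equation rearranged: A R^(2/3) = nQ / (1·√S) = 0.023 × 0.0904 / (√0.0016) = 0.05198.
Try y = 0.392 m: A R^(2/3) = 0.07775 — high.
Try y = 0.26 m: A R^(2/3) = 0.0373 — low.
Try y = 0.311 m: A R^(2/3) = 0.05196 — close enough.

y_n = 0.311 m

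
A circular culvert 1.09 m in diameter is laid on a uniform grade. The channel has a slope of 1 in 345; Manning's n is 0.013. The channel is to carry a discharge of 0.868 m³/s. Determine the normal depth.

Manning's equation rearranged: A R^(2/3) = nQ / (1·√S) = 0.013 × 0.868 / (√0.002899) = 0.2096.
Trying y = 0.426 m: A R^(2/3) = 0.1267 — short.
Trying y = 0.567 m: A R^(2/3) = 0.2096 — ≈ 0.2096.

y_n = 0.567 m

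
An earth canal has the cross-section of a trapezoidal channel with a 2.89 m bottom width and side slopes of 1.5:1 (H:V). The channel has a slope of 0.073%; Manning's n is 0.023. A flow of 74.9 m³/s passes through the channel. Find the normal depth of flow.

y_n = 4.19 m

Manning's equation rearranged: A R^(2/3) = nQ / (1·√S) = 0.023 × 74.9 / (√0.00073) = 63.76.
Try y = 2.86 m: A R^(2/3) = 27.57 — too small.
Try y = 5.07 m: A R^(2/3) = 98.36 — too large.
Try y = 4.19 m: A R^(2/3) = 63.76 — matches.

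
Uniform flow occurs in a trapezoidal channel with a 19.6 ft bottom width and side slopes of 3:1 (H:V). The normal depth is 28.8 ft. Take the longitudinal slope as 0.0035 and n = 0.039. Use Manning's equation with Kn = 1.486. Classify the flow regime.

With bottom width b = 19.6 ft and side slope z = 3: A = (b + zy)y = (19.6 + 3×28.8)×28.8 = 3053 ft²; P = b + 2y√(1+z²) = 19.6 + 2×28.8×3.162 = 201.7 ft.
Hydraulic radius R = A/P = 3053/201.7 = 15.13 ft.
V = (1.486/n) R^(2/3) √S = (1.486/0.039) × 15.13^(2/3) × √0.0035 = 13.79 ft/s. Hydraulic depth D_h = A/T = 3053/192.4 = 15.87 ft.
Froude number Fr = V/√(g·D_h) = 13.79/√(32.2×15.87) = 0.61, which is less than 1, so the flow is subcritical.

subcritical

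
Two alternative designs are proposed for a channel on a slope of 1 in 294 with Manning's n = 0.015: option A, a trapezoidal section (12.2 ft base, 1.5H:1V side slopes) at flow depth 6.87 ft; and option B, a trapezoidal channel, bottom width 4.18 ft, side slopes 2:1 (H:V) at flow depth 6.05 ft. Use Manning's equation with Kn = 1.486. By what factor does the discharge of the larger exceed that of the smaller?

1.89

Channel A: With bottom width b = 12.2 ft and side slope z = 1.5: A = (b + zy)y = (12.2 + 1.5×6.87)×6.87 = 154.6 ft²; P = b + 2y√(1+z²) = 12.2 + 2×6.87×1.803 = 36.97 ft. Hydraulic radius R = A/P = 154.6/36.97 = 4.182 ft. Q_A = (1.486/0.015)·154.6·4.182^(2/3)·√0.003401 = 2319 ft³/s.
Channel B: With bottom width b = 4.18 ft and side slope z = 2: A = (b + zy)y = (4.18 + 2×6.05)×6.05 = 98.49 ft²; P = b + 2y√(1+z²) = 4.18 + 2×6.05×2.236 = 31.24 ft. Hydraulic radius R = A/P = 98.49/31.24 = 3.153 ft. Q_B = (1.486/0.015)·98.49·3.153^(2/3)·√0.003401 = 1224 ft³/s.
The larger discharge is 2319 ft³/s and the smaller is 1224 ft³/s; the ratio is 1.89.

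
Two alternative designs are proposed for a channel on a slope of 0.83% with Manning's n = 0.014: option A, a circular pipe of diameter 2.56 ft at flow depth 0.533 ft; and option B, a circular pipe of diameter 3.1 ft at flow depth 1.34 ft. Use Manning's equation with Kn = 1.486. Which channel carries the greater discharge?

channel B

Channel A: For a circular section of diameter D = 2.56 ft at depth y = 0.533 ft, the central angle is θ = 2 arccos(1 − 2y/D) = 1.895 rad. Then A = (D²/8)(θ − sin θ) = 0.7762 ft² and P = Dθ/2 = 2.426 ft. Hydraulic radius R = A/P = 0.7762/2.426 = 0.3199 ft. Q_A = (1.486/0.014)·0.7762·0.3199^(2/3)·√0.0083 = 3.511 ft³/s.
Channel B: For a circular section of diameter D = 3.1 ft at depth y = 1.34 ft, the central angle is θ = 2 arccos(1 − 2y/D) = 2.87 rad. Then A = (D²/8)(θ − sin θ) = 3.125 ft² and P = Dθ/2 = 4.448 ft. Hydraulic radius R = A/P = 3.125/4.448 = 0.7025 ft. Q_B = (1.486/0.014)·3.125·0.7025^(2/3)·√0.0083 = 23.88 ft³/s.
Q_A = 3.511 ft³/s vs Q_B = 23.88 ft³/s, so channel B carries more.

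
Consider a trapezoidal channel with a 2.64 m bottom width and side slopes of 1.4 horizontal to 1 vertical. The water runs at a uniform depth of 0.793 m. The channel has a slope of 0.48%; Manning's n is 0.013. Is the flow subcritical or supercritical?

With bottom width b = 2.64 m and side slope z = 1.4: A = (b + zy)y = (2.64 + 1.4×0.793)×0.793 = 2.974 m²; P = b + 2y√(1+z²) = 2.64 + 2×0.793×1.72 = 5.369 m.
Hydraulic radius R = A/P = 2.974/5.369 = 0.5539 m.
V = (1/n) R^(2/3) √S = (1/0.013) × 0.5539^(2/3) × √0.0048 = 3.595 m/s. Hydraulic depth D_h = A/T = 2.974/4.86 = 0.6119 m.
Froude number Fr = V/√(g·D_h) = 3.595/√(9.81×0.6119) = 1.47, which is greater than 1, so the flow is supercritical.

supercritical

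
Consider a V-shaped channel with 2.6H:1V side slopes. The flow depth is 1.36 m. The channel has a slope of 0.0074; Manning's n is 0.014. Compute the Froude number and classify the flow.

supercritical

For a triangular section with side slope z = 2.6: A = zy² = 2.6×1.36² = 4.809 m²; P = 2y√(1+z²) = 2×1.36×2.786 = 7.577 m.
Hydraulic radius R = A/P = 4.809/7.577 = 0.6347 m.
V = (1/n) R^(2/3) √S = (1/0.014) × 0.6347^(2/3) × √0.0074 = 4.538 m/s. Hydraulic depth D_h = A/T = 4.809/7.072 = 0.68 m.
Froude number Fr = V/√(g·D_h) = 4.538/√(9.81×0.68) = 1.76, which is greater than 1, so the flow is supercritical.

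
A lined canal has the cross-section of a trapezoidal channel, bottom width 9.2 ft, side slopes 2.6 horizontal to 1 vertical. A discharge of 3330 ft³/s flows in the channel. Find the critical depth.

y_c = 8.45 ft

At critical depth, Q² T / (g A³) = 1, i.e. A³/T = Q²/g = 3330²/32.2 = 344400.
Try y = 5.79 ft: A³/T = 70450 — short.
Try y = 9.99 ft: A³/T = 709500 — over.
Try y = 8.45 ft: A³/T = 343800 — ≈ 344400.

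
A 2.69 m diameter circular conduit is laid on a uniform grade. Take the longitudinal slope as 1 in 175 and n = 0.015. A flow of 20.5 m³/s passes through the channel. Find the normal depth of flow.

Manning's equation rearranged: A R^(2/3) = nQ / (1·√S) = 0.015 × 20.5 / (√0.005714) = 4.068.
Try y = 2.5 m: A R^(2/3) = 4.69 — too large.
Try y = 1.72 m: A R^(2/3) = 3.223 — too small.
Try y = 2.06 m: A R^(2/3) = 4.073 — close enough.

y_n = 2.06 m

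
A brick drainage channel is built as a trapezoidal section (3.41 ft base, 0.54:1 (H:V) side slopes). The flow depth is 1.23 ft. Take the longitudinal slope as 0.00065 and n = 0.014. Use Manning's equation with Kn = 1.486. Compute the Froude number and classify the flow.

subcritical

With bottom width b = 3.41 ft and side slope z = 0.54: A = (b + zy)y = (3.41 + 0.54×1.23)×1.23 = 5.011 ft²; P = b + 2y√(1+z²) = 3.41 + 2×1.23×1.136 = 6.206 ft.
Hydraulic radius R = A/P = 5.011/6.206 = 0.8075 ft.
V = (1.486/n) R^(2/3) √S = (1.486/0.014) × 0.8075^(2/3) × √0.00065 = 2.347 ft/s. Hydraulic depth D_h = A/T = 5.011/4.738 = 1.058 ft.
Froude number Fr = V/√(g·D_h) = 2.347/√(32.2×1.058) = 0.402, which is less than 1, so the flow is subcritical.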